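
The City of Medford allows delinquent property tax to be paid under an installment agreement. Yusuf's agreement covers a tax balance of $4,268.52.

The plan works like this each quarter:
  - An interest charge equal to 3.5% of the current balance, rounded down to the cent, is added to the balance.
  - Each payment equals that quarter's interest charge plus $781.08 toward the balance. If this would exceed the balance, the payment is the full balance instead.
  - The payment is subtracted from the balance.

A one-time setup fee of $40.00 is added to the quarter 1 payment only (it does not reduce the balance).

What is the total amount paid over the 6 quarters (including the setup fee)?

$4,794.81

Quarter 1: $4,268.52 +$149.39 interest = $4,417.91; pay $930.47 (+ $40.00 fee) → $3,487.44
Quarter 2: $3,487.44 +$122.06 interest = $3,609.50; pay $903.14 → $2,706.36
Quarter 3: $2,706.36 +$94.72 interest = $2,801.08; pay $875.80 → $1,925.28
Quarter 4: $1,925.28 +$67.38 interest = $1,992.66; pay $848.46 → $1,144.20
Quarter 5: $1,144.20 +$40.04 interest = $1,184.24; pay $821.12 → $363.12
Quarter 6: $363.12 +$12.70 interest = $375.82; pay $375.82 → $0.00
Total paid: $4,794.81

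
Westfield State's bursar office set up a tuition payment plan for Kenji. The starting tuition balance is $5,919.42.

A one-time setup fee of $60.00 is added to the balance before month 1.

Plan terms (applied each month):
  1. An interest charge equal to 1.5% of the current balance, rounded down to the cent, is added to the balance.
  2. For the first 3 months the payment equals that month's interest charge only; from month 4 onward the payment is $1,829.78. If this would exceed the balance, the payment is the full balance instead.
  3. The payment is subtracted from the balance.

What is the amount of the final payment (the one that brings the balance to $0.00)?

$690.64

Month 1: opening $5,979.42; interest $89.69 → $6,069.11; payment $89.69; balance $5,979.42
Month 2: opening $5,979.42; interest $89.69 → $6,069.11; payment $89.69; balance $5,979.42
Month 3: opening $5,979.42; interest $89.69 → $6,069.11; payment $89.69; balance $5,979.42
Month 4: opening $5,979.42; interest $89.69 → $6,069.11; payment $1,829.78; balance $4,239.33
Month 5: opening $4,239.33; interest $63.58 → $4,302.91; payment $1,829.78; balance $2,473.13
Month 6: opening $2,473.13; interest $37.09 → $2,510.22; payment $1,829.78; balance $680.44
Month 7: opening $680.44; interest $10.20 → $690.64; payment $690.64; balance $0.00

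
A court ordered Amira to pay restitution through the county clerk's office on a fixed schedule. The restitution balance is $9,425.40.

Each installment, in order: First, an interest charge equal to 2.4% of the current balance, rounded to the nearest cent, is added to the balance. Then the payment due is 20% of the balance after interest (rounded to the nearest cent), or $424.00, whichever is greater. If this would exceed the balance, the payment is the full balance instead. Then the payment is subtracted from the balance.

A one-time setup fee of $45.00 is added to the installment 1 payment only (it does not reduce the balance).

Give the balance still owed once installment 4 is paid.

Installment 1: opening $9,425.40; interest $226.21 → $9,651.61; payment $1,930.32 (+ $45.00 fee); balance $7,721.29
Installment 2: opening $7,721.29; interest $185.31 → $7,906.60; payment $1,581.32; balance $6,325.28
Installment 3: opening $6,325.28; interest $151.81 → $6,477.09; payment $1,295.42; balance $5,181.67
Installment 4: opening $5,181.67; interest $124.36 → $5,306.03; payment $1,061.21; balance $4,244.82

$4,244.82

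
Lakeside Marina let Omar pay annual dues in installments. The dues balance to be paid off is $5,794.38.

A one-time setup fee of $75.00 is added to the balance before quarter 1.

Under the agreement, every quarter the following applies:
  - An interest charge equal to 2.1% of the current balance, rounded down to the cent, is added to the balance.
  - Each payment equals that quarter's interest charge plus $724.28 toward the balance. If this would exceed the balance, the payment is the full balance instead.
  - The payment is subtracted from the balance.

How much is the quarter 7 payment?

$756.27

# | Opening | Interest | Payment | End bal
1 | $5,869.38 | $123.25 | $847.53 | $5,145.10
2 | $5,145.10 | $108.04 | $832.32 | $4,420.82
3 | $4,420.82 | $92.83 | $817.11 | $3,696.54
4 | $3,696.54 | $77.62 | $801.90 | $2,972.26
5 | $2,972.26 | $62.41 | $786.69 | $2,247.98
6 | $2,247.98 | $47.20 | $771.48 | $1,523.70
7 | $1,523.70 | $31.99 | $756.27 | $799.42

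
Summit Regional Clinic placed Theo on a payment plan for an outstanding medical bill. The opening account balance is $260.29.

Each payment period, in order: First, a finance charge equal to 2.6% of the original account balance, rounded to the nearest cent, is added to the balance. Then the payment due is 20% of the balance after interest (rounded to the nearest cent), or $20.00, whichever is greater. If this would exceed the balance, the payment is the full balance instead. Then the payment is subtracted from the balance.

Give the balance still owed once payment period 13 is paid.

$0.00

Payment period 1: opening $260.29; interest $6.77 → $267.06; payment $53.41; balance $213.65
Payment period 2: opening $213.65; interest $6.77 → $220.42; payment $44.08; balance $176.34
Payment period 3: opening $176.34; interest $6.77 → $183.11; payment $36.62; balance $146.49
Payment period 4: opening $146.49; interest $6.77 → $153.26; payment $30.65; balance $122.61
Payment period 5: opening $122.61; interest $6.77 → $129.38; payment $25.88; balance $103.50
Payment period 6: opening $103.50; interest $6.77 → $110.27; payment $22.05; balance $88.22
Payment period 7: opening $88.22; interest $6.77 → $94.99; payment $20.00; balance $74.99
Payment period 8: opening $74.99; interest $6.77 → $81.76; payment $20.00; balance $61.76
Payment period 9: opening $61.76; interest $6.77 → $68.53; payment $20.00; balance $48.53
Payment period 10: opening $48.53; interest $6.77 → $55.30; payment $20.00; balance $35.30
Payment period 11: opening $35.30; interest $6.77 → $42.07; payment $20.00; balance $22.07
Payment period 12: opening $22.07; interest $6.77 → $28.84; payment $20.00; balance $8.84
Payment period 13: opening $8.84; interest $6.77 → $15.61; payment $15.61; balance $0.00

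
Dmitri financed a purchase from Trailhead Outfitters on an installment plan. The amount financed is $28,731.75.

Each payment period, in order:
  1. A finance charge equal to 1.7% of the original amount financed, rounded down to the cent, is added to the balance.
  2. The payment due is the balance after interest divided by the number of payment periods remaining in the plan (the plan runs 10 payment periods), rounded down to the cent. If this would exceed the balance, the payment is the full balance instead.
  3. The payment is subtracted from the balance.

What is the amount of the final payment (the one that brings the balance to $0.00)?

Payment period 1: $28,731.75 +$488.43 interest = $29,220.18; pay $2,922.01 → $26,298.17
Payment period 2: $26,298.17 +$488.43 interest = $26,786.60; pay $2,976.28 → $23,810.32
Payment period 3: $23,810.32 +$488.43 interest = $24,298.75; pay $3,037.34 → $21,261.41
Payment period 4: $21,261.41 +$488.43 interest = $21,749.84; pay $3,107.12 → $18,642.72
Payment period 5: $18,642.72 +$488.43 interest = $19,131.15; pay $3,188.52 → $15,942.63
Payment period 6: $15,942.63 +$488.43 interest = $16,431.06; pay $3,286.21 → $13,144.85
Payment period 7: $13,144.85 +$488.43 interest = $13,633.28; pay $3,408.32 → $10,224.96
Payment period 8: $10,224.96 +$488.43 interest = $10,713.39; pay $3,571.13 → $7,142.26
Payment period 9: $7,142.26 +$488.43 interest = $7,630.69; pay $3,815.34 → $3,815.35
Payment period 10: $3,815.35 +$488.43 interest = $4,303.78; pay $4,303.78 → $0.00

$4,303.78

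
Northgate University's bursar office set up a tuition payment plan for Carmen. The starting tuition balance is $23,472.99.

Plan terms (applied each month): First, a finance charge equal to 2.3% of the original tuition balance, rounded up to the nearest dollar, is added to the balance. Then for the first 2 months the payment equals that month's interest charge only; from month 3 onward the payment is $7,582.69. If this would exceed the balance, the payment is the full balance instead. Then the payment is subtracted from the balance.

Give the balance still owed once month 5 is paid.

$2,344.92

# | Opening | Interest | Payment | End bal
1 | $23,472.99 | $540.00 | $540.00 | $23,472.99
2 | $23,472.99 | $540.00 | $540.00 | $23,472.99
3 | $23,472.99 | $540.00 | $7,582.69 | $16,430.30
4 | $16,430.30 | $540.00 | $7,582.69 | $9,387.61
5 | $9,387.61 | $540.00 | $7,582.69 | $2,344.92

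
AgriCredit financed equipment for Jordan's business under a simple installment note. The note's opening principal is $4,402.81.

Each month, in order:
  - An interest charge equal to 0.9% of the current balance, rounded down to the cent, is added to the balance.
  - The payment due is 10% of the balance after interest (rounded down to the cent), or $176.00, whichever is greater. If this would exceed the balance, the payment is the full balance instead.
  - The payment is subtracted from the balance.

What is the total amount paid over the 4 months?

$1,546.66

# | Opening | Interest | Payment | End bal
1 | $4,402.81 | $39.62 | $444.24 | $3,998.19
2 | $3,998.19 | $35.98 | $403.41 | $3,630.76
3 | $3,630.76 | $32.67 | $366.34 | $3,297.09
4 | $3,297.09 | $29.67 | $332.67 | $2,994.09
Total paid: $1,546.66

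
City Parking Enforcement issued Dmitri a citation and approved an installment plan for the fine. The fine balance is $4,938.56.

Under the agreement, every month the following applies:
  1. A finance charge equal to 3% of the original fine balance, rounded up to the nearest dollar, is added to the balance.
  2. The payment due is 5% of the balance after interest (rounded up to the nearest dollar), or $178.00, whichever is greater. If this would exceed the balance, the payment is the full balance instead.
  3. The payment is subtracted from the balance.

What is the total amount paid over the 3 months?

Month 1: $4,938.56 +$149.00 interest = $5,087.56; pay $255.00 → $4,832.56
Month 2: $4,832.56 +$149.00 interest = $4,981.56; pay $250.00 → $4,731.56
Month 3: $4,731.56 +$149.00 interest = $4,880.56; pay $245.00 → $4,635.56
Total paid: $750.00

$750.00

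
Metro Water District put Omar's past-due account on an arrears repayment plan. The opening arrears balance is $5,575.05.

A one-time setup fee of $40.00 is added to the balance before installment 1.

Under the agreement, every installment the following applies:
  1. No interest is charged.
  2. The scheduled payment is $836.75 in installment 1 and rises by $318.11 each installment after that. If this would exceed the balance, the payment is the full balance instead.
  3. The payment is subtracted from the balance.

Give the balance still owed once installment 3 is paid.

Installment 1: opening $5,615.05; payment $836.75; balance $4,778.30
Installment 2: opening $4,778.30; payment $1,154.86; balance $3,623.44
Installment 3: opening $3,623.44; payment $1,472.97; balance $2,150.47

$2,150.47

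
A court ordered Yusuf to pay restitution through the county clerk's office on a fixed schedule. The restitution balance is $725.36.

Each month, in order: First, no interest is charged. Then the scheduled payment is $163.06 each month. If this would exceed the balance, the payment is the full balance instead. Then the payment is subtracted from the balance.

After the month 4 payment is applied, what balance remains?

Month 1: opening $725.36; payment $163.06; balance $562.30
Month 2: opening $562.30; payment $163.06; balance $399.24
Month 3: opening $399.24; payment $163.06; balance $236.18
Month 4: opening $236.18; payment $163.06; balance $73.12

$73.12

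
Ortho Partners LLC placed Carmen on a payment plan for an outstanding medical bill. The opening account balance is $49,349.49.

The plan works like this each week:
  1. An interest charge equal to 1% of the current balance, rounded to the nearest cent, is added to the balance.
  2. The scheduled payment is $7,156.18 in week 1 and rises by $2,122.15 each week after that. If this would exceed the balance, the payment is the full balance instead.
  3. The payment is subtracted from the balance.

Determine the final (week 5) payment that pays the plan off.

$9,573.09

Week 1: $49,349.49 +$493.49 interest = $49,842.98; pay $7,156.18 → $42,686.80
Week 2: $42,686.80 +$426.87 interest = $43,113.67; pay $9,278.33 → $33,835.34
Week 3: $33,835.34 +$338.35 interest = $34,173.69; pay $11,400.48 → $22,773.21
Week 4: $22,773.21 +$227.73 interest = $23,000.94; pay $13,522.63 → $9,478.31
Week 5: $9,478.31 +$94.78 interest = $9,573.09; pay $9,573.09 → $0.00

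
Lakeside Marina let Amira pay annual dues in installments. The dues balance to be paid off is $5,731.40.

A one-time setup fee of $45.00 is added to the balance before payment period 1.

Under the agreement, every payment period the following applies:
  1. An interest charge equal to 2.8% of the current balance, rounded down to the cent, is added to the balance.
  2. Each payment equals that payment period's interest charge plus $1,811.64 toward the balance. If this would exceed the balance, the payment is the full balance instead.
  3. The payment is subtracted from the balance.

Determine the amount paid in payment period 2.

$1,922.65

Payment period 1: opening $5,776.40; interest $161.73 → $5,938.13; payment $1,973.37; balance $3,964.76
Payment period 2: opening $3,964.76; interest $111.01 → $4,075.77; payment $1,922.65; balance $2,153.12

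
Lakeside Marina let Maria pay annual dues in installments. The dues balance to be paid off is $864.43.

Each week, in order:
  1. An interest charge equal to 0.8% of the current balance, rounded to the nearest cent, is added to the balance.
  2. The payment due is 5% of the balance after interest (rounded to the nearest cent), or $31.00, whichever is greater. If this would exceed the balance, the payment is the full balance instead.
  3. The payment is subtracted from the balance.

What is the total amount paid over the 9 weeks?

$331.98

Week 1: opening $864.43; interest $6.92 → $871.35; payment $43.57; balance $827.78
Week 2: opening $827.78; interest $6.62 → $834.40; payment $41.72; balance $792.68
Week 3: opening $792.68; interest $6.34 → $799.02; payment $39.95; balance $759.07
Week 4: opening $759.07; interest $6.07 → $765.14; payment $38.26; balance $726.88
Week 5: opening $726.88; interest $5.82 → $732.70; payment $36.64; balance $696.06
Week 6: opening $696.06; interest $5.57 → $701.63; payment $35.08; balance $666.55
Week 7: opening $666.55; interest $5.33 → $671.88; payment $33.59; balance $638.29
Week 8: opening $638.29; interest $5.11 → $643.40; payment $32.17; balance $611.23
Week 9: opening $611.23; interest $4.89 → $616.12; payment $31.00; balance $585.12
Total paid: $331.98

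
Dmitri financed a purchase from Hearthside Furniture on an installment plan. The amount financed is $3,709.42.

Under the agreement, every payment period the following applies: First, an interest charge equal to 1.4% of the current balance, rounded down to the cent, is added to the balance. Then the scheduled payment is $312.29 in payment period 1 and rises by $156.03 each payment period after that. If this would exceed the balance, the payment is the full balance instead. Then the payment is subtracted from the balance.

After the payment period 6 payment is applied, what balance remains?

# | Opening | Interest | Payment | End bal
1 | $3,709.42 | $51.93 | $312.29 | $3,449.06
2 | $3,449.06 | $48.28 | $468.32 | $3,029.02
3 | $3,029.02 | $42.40 | $624.35 | $2,447.07
4 | $2,447.07 | $34.25 | $780.38 | $1,700.94
5 | $1,700.94 | $23.81 | $936.41 | $788.34
6 | $788.34 | $11.03 | $799.37 | $0.00

$0.00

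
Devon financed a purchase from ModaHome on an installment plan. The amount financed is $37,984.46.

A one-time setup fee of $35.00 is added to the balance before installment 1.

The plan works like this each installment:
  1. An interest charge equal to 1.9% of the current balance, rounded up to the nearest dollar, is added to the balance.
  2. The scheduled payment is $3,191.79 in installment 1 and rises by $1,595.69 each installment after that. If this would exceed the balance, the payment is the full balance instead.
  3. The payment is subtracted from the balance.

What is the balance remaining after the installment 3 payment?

# | Opening | Interest | Payment | End bal
1 | $38,019.46 | $723.00 | $3,191.79 | $35,550.67
2 | $35,550.67 | $676.00 | $4,787.48 | $31,439.19
3 | $31,439.19 | $598.00 | $6,383.17 | $25,654.02

$25,654.02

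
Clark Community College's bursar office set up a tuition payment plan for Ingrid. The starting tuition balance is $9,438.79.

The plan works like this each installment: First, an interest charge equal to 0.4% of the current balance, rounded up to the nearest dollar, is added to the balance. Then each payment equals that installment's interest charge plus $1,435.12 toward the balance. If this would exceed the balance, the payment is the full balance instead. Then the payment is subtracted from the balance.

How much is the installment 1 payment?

Installment 1: $9,438.79 +$38.00 interest = $9,476.79; pay $1,473.12 → $8,003.67

$1,473.12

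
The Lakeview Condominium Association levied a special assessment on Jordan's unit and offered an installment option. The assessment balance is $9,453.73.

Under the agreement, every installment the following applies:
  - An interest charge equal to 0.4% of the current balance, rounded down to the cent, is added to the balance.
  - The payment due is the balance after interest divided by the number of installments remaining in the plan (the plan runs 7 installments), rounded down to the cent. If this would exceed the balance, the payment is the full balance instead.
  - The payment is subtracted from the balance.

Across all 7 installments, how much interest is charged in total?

Installment 1: opening $9,453.73; interest $37.81 → $9,491.54; payment $1,355.93; balance $8,135.61
Installment 2: opening $8,135.61; interest $32.54 → $8,168.15; payment $1,361.35; balance $6,806.80
Installment 3: opening $6,806.80; interest $27.22 → $6,834.02; payment $1,366.80; balance $5,467.22
Installment 4: opening $5,467.22; interest $21.86 → $5,489.08; payment $1,372.27; balance $4,116.81
Installment 5: opening $4,116.81; interest $16.46 → $4,133.27; payment $1,377.75; balance $2,755.52
Installment 6: opening $2,755.52; interest $11.02 → $2,766.54; payment $1,383.27; balance $1,383.27
Installment 7: opening $1,383.27; interest $5.53 → $1,388.80; payment $1,388.80; balance $0.00
Total interest: $37.81 + $32.54 + $27.22 + $21.86 + $16.46 + $11.02 + $5.53 = $152.44

$152.44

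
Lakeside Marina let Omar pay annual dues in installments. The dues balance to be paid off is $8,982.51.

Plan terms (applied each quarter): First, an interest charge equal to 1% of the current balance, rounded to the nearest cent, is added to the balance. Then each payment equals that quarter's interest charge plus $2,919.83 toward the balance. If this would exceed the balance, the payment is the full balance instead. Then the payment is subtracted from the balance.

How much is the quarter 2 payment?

Quarter 1: $8,982.51 +$89.83 interest = $9,072.34; pay $3,009.66 → $6,062.68
Quarter 2: $6,062.68 +$60.63 interest = $6,123.31; pay $2,980.46 → $3,142.85

$2,980.46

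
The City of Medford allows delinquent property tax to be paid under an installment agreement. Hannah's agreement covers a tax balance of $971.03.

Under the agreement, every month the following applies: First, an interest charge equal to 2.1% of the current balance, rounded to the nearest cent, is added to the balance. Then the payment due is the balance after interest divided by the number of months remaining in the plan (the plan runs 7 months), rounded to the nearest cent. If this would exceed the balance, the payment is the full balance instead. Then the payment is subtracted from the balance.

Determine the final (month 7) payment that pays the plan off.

Month 1: opening $971.03; interest $20.39 → $991.42; payment $141.63; balance $849.79
Month 2: opening $849.79; interest $17.85 → $867.64; payment $144.61; balance $723.03
Month 3: opening $723.03; interest $15.18 → $738.21; payment $147.64; balance $590.57
Month 4: opening $590.57; interest $12.40 → $602.97; payment $150.74; balance $452.23
Month 5: opening $452.23; interest $9.50 → $461.73; payment $153.91; balance $307.82
Month 6: opening $307.82; interest $6.46 → $314.28; payment $157.14; balance $157.14
Month 7: opening $157.14; interest $3.30 → $160.44; payment $160.44; balance $0.00

$160.44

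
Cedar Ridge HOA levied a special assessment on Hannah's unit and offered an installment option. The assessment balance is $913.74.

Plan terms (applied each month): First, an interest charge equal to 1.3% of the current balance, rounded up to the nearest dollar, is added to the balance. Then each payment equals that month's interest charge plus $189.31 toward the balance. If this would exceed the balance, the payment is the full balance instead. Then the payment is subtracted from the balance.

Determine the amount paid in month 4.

# | Opening | Interest | Payment | End bal
1 | $913.74 | $12.00 | $201.31 | $724.43
2 | $724.43 | $10.00 | $199.31 | $535.12
3 | $535.12 | $7.00 | $196.31 | $345.81
4 | $345.81 | $5.00 | $194.31 | $156.50

$194.31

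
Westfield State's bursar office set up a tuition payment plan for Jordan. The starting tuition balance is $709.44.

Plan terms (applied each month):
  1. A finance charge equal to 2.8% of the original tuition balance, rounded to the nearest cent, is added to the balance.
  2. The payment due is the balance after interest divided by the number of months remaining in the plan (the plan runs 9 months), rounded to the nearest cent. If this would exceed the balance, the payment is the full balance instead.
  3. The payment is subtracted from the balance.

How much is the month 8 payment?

$115.15

Month 1: $709.44 +$19.86 interest = $729.30; pay $81.03 → $648.27
Month 2: $648.27 +$19.86 interest = $668.13; pay $83.52 → $584.61
Month 3: $584.61 +$19.86 interest = $604.47; pay $86.35 → $518.12
Month 4: $518.12 +$19.86 interest = $537.98; pay $89.66 → $448.32
Month 5: $448.32 +$19.86 interest = $468.18; pay $93.64 → $374.54
Month 6: $374.54 +$19.86 interest = $394.40; pay $98.60 → $295.80
Month 7: $295.80 +$19.86 interest = $315.66; pay $105.22 → $210.44
Month 8: $210.44 +$19.86 interest = $230.30; pay $115.15 → $115.15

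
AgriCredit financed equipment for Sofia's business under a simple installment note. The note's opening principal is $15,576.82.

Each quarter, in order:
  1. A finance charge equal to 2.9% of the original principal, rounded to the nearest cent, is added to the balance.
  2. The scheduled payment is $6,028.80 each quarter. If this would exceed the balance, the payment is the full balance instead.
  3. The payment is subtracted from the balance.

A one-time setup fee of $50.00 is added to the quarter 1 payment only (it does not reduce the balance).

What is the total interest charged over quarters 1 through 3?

$1,355.19

Quarter 1: opening $15,576.82; interest $451.73 → $16,028.55; payment $6,028.80 (+ $50.00 fee); balance $9,999.75
Quarter 2: opening $9,999.75; interest $451.73 → $10,451.48; payment $6,028.80; balance $4,422.68
Quarter 3: opening $4,422.68; interest $451.73 → $4,874.41; payment $4,874.41; balance $0.00
Total interest: $451.73 + $451.73 + $451.73 = $1,355.19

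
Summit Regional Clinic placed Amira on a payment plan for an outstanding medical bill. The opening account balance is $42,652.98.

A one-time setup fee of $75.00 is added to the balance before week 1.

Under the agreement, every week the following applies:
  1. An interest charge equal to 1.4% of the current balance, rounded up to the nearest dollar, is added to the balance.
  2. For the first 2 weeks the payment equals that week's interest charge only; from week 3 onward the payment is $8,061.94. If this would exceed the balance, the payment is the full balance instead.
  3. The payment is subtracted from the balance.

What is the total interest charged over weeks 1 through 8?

# | Opening | Interest | Payment | End bal
1 | $42,727.98 | $599.00 | $599.00 | $42,727.98
2 | $42,727.98 | $599.00 | $599.00 | $42,727.98
3 | $42,727.98 | $599.00 | $8,061.94 | $35,265.04
4 | $35,265.04 | $494.00 | $8,061.94 | $27,697.10
5 | $27,697.10 | $388.00 | $8,061.94 | $20,023.16
6 | $20,023.16 | $281.00 | $8,061.94 | $12,242.22
7 | $12,242.22 | $172.00 | $8,061.94 | $4,352.28
8 | $4,352.28 | $61.00 | $4,413.28 | $0.00
Total interest: $599.00 + $599.00 + $599.00 + $494.00 + $388.00 + $281.00 + $172.00 + $61.00 = $3,193.00

$3,193.00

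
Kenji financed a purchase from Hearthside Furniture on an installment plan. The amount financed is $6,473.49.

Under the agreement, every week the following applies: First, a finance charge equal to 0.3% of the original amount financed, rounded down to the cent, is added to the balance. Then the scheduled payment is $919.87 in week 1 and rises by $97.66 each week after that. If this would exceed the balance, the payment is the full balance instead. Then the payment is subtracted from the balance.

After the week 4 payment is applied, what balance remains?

Week 1: opening $6,473.49; interest $19.42 → $6,492.91; payment $919.87; balance $5,573.04
Week 2: opening $5,573.04; interest $19.42 → $5,592.46; payment $1,017.53; balance $4,574.93
Week 3: opening $4,574.93; interest $19.42 → $4,594.35; payment $1,115.19; balance $3,479.16
Week 4: opening $3,479.16; interest $19.42 → $3,498.58; payment $1,212.85; balance $2,285.73

$2,285.73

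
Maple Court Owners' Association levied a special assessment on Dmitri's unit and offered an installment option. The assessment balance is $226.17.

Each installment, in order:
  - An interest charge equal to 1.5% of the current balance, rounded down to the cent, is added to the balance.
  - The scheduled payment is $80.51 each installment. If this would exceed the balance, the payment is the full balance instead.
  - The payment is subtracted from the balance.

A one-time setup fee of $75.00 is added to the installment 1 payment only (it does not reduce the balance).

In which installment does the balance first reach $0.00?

3

# | Opening | Interest | Payment | Fee | End bal
1 | $226.17 | $3.39 | $80.51 | $75.00 | $149.05
2 | $149.05 | $2.23 | $80.51 | — | $70.77
3 | $70.77 | $1.06 | $71.83 | — | $0.00
Balance reaches $0.00 in installment 3.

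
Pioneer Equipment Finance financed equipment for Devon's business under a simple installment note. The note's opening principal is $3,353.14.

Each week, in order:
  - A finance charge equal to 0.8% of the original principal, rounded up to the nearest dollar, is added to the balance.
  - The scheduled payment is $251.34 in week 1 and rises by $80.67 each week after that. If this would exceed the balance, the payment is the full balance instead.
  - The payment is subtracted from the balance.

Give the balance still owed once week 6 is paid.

$797.05

# | Opening | Interest | Payment | End bal
1 | $3,353.14 | $27.00 | $251.34 | $3,128.80
2 | $3,128.80 | $27.00 | $332.01 | $2,823.79
3 | $2,823.79 | $27.00 | $412.68 | $2,438.11
4 | $2,438.11 | $27.00 | $493.35 | $1,971.76
5 | $1,971.76 | $27.00 | $574.02 | $1,424.74
6 | $1,424.74 | $27.00 | $654.69 | $797.05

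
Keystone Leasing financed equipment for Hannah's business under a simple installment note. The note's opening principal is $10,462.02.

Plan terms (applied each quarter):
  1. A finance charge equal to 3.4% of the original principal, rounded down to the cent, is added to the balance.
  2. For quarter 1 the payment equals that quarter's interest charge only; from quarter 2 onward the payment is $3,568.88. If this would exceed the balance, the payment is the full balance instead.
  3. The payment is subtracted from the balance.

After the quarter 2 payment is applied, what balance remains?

# | Opening | Interest | Payment | End bal
1 | $10,462.02 | $355.70 | $355.70 | $10,462.02
2 | $10,462.02 | $355.70 | $3,568.88 | $7,248.84

$7,248.84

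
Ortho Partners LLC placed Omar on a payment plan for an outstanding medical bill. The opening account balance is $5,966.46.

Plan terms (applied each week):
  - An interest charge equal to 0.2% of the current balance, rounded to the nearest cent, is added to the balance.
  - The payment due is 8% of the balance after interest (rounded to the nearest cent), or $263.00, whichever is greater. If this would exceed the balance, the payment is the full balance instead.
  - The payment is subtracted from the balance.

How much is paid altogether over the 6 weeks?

$2,364.01

Week 1: $5,966.46 +$11.93 interest = $5,978.39; pay $478.27 → $5,500.12
Week 2: $5,500.12 +$11.00 interest = $5,511.12; pay $440.89 → $5,070.23
Week 3: $5,070.23 +$10.14 interest = $5,080.37; pay $406.43 → $4,673.94
Week 4: $4,673.94 +$9.35 interest = $4,683.29; pay $374.66 → $4,308.63
Week 5: $4,308.63 +$8.62 interest = $4,317.25; pay $345.38 → $3,971.87
Week 6: $3,971.87 +$7.94 interest = $3,979.81; pay $318.38 → $3,661.43
Total paid: $2,364.01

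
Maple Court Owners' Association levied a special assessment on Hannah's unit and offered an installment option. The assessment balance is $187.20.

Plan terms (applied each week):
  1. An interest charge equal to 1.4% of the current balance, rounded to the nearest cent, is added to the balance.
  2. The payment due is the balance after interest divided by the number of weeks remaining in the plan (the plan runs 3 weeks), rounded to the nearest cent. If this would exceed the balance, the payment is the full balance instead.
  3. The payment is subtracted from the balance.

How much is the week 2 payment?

$64.16

Week 1: opening $187.20; interest $2.62 → $189.82; payment $63.27; balance $126.55
Week 2: opening $126.55; interest $1.77 → $128.32; payment $64.16; balance $64.16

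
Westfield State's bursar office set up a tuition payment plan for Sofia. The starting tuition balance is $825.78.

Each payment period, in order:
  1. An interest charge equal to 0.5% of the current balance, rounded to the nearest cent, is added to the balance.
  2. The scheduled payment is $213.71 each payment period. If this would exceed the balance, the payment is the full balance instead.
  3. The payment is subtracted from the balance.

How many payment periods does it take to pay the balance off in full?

# | Opening | Interest | Payment | End bal
1 | $825.78 | $4.13 | $213.71 | $616.20
2 | $616.20 | $3.08 | $213.71 | $405.57
3 | $405.57 | $2.03 | $213.71 | $193.89
4 | $193.89 | $0.97 | $194.86 | $0.00
Balance reaches $0.00 in payment period 4.

4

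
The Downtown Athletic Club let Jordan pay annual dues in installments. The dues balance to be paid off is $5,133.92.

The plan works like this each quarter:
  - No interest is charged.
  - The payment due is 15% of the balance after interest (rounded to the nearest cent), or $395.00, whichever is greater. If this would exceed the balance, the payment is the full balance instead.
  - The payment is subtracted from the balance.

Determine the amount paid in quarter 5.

# | Opening | Payment | End bal
1 | $5,133.92 | $770.09 | $4,363.83
2 | $4,363.83 | $654.57 | $3,709.26
3 | $3,709.26 | $556.39 | $3,152.87
4 | $3,152.87 | $472.93 | $2,679.94
5 | $2,679.94 | $401.99 | $2,277.95

$401.99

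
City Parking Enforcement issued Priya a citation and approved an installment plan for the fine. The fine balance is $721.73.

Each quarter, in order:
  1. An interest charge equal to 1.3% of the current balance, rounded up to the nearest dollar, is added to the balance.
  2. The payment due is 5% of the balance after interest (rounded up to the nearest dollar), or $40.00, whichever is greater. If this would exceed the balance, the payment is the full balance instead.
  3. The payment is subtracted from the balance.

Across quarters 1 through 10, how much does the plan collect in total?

Quarter 1: opening $721.73; interest $10.00 → $731.73; payment $40.00; balance $691.73
Quarter 2: opening $691.73; interest $9.00 → $700.73; payment $40.00; balance $660.73
Quarter 3: opening $660.73; interest $9.00 → $669.73; payment $40.00; balance $629.73
Quarter 4: opening $629.73; interest $9.00 → $638.73; payment $40.00; balance $598.73
Quarter 5: opening $598.73; interest $8.00 → $606.73; payment $40.00; balance $566.73
Quarter 6: opening $566.73; interest $8.00 → $574.73; payment $40.00; balance $534.73
Quarter 7: opening $534.73; interest $7.00 → $541.73; payment $40.00; balance $501.73
Quarter 8: opening $501.73; interest $7.00 → $508.73; payment $40.00; balance $468.73
Quarter 9: opening $468.73; interest $7.00 → $475.73; payment $40.00; balance $435.73
Quarter 10: opening $435.73; interest $6.00 → $441.73; payment $40.00; balance $401.73
Total paid: $400.00

$400.00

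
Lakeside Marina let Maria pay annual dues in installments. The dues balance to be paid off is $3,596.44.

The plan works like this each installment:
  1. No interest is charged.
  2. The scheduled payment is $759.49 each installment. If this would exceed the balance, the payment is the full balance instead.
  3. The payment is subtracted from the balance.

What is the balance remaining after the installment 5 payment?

$0.00

Installment 1: opening $3,596.44; payment $759.49; balance $2,836.95
Installment 2: opening $2,836.95; payment $759.49; balance $2,077.46
Installment 3: opening $2,077.46; payment $759.49; balance $1,317.97
Installment 4: opening $1,317.97; payment $759.49; balance $558.48
Installment 5: opening $558.48; payment $558.48; balance $0.00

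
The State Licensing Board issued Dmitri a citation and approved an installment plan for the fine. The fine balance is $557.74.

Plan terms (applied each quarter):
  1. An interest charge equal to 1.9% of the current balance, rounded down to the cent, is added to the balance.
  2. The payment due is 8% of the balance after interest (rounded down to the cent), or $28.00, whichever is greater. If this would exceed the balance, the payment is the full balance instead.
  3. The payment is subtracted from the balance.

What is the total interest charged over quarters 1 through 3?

Quarter 1: opening $557.74; interest $10.59 → $568.33; payment $45.46; balance $522.87
Quarter 2: opening $522.87; interest $9.93 → $532.80; payment $42.62; balance $490.18
Quarter 3: opening $490.18; interest $9.31 → $499.49; payment $39.95; balance $459.54
Total interest: $10.59 + $9.93 + $9.31 = $29.83

$29.83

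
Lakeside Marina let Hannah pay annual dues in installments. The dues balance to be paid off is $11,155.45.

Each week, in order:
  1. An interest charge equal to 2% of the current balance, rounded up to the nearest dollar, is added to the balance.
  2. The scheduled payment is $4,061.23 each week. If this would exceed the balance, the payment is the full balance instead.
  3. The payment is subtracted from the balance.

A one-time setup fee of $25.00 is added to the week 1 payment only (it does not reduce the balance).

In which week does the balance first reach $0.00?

Week 1: $11,155.45 +$224.00 interest = $11,379.45; pay $4,061.23 (+ $25.00 fee) → $7,318.22
Week 2: $7,318.22 +$147.00 interest = $7,465.22; pay $4,061.23 → $3,403.99
Week 3: $3,403.99 +$69.00 interest = $3,472.99; pay $3,472.99 → $0.00
Balance reaches $0.00 in week 3.

3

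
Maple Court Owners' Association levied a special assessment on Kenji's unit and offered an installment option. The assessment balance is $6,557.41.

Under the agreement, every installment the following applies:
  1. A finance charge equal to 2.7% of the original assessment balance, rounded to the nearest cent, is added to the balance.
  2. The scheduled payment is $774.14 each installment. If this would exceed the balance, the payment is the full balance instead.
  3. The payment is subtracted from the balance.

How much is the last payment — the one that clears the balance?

Installment 1: opening $6,557.41; interest $177.05 → $6,734.46; payment $774.14; balance $5,960.32
Installment 2: opening $5,960.32; interest $177.05 → $6,137.37; payment $774.14; balance $5,363.23
Installment 3: opening $5,363.23; interest $177.05 → $5,540.28; payment $774.14; balance $4,766.14
Installment 4: opening $4,766.14; interest $177.05 → $4,943.19; payment $774.14; balance $4,169.05
Installment 5: opening $4,169.05; interest $177.05 → $4,346.10; payment $774.14; balance $3,571.96
Installment 6: opening $3,571.96; interest $177.05 → $3,749.01; payment $774.14; balance $2,974.87
Installment 7: opening $2,974.87; interest $177.05 → $3,151.92; payment $774.14; balance $2,377.78
Installment 8: opening $2,377.78; interest $177.05 → $2,554.83; payment $774.14; balance $1,780.69
Installment 9: opening $1,780.69; interest $177.05 → $1,957.74; payment $774.14; balance $1,183.60
Installment 10: opening $1,183.60; interest $177.05 → $1,360.65; payment $774.14; balance $586.51
Installment 11: opening $586.51; interest $177.05 → $763.56; payment $763.56; balance $0.00

$763.56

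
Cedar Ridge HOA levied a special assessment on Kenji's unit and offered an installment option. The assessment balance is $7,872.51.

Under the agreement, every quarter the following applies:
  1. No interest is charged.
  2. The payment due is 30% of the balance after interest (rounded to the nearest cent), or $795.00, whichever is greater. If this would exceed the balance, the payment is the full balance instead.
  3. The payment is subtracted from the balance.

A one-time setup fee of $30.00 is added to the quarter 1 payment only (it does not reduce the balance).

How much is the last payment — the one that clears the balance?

Quarter 1: $7,872.51 − $2,361.75 (+ $30.00 fee) → $5,510.76
Quarter 2: $5,510.76 − $1,653.23 → $3,857.53
Quarter 3: $3,857.53 − $1,157.26 → $2,700.27
Quarter 4: $2,700.27 − $810.08 → $1,890.19
Quarter 5: $1,890.19 − $795.00 → $1,095.19
Quarter 6: $1,095.19 − $795.00 → $300.19
Quarter 7: $300.19 − $300.19 → $0.00

$300.19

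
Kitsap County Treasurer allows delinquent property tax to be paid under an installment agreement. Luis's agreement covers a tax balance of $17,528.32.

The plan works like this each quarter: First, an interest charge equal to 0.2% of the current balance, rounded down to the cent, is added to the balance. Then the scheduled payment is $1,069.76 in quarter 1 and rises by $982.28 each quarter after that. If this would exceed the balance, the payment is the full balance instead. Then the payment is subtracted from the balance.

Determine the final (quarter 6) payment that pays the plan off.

Quarter 1: opening $17,528.32; interest $35.05 → $17,563.37; payment $1,069.76; balance $16,493.61
Quarter 2: opening $16,493.61; interest $32.98 → $16,526.59; payment $2,052.04; balance $14,474.55
Quarter 3: opening $14,474.55; interest $28.94 → $14,503.49; payment $3,034.32; balance $11,469.17
Quarter 4: opening $11,469.17; interest $22.93 → $11,492.10; payment $4,016.60; balance $7,475.50
Quarter 5: opening $7,475.50; interest $14.95 → $7,490.45; payment $4,998.88; balance $2,491.57
Quarter 6: opening $2,491.57; interest $4.98 → $2,496.55; payment $2,496.55; balance $0.00

$2,496.55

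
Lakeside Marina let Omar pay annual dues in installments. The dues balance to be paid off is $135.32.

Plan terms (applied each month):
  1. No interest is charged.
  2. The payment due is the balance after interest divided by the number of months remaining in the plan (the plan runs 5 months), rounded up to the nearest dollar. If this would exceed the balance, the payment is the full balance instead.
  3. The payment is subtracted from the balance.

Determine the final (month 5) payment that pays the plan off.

$26.32

# | Opening | Payment | End bal
1 | $135.32 | $28.00 | $107.32
2 | $107.32 | $27.00 | $80.32
3 | $80.32 | $27.00 | $53.32
4 | $53.32 | $27.00 | $26.32
5 | $26.32 | $26.32 | $0.00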